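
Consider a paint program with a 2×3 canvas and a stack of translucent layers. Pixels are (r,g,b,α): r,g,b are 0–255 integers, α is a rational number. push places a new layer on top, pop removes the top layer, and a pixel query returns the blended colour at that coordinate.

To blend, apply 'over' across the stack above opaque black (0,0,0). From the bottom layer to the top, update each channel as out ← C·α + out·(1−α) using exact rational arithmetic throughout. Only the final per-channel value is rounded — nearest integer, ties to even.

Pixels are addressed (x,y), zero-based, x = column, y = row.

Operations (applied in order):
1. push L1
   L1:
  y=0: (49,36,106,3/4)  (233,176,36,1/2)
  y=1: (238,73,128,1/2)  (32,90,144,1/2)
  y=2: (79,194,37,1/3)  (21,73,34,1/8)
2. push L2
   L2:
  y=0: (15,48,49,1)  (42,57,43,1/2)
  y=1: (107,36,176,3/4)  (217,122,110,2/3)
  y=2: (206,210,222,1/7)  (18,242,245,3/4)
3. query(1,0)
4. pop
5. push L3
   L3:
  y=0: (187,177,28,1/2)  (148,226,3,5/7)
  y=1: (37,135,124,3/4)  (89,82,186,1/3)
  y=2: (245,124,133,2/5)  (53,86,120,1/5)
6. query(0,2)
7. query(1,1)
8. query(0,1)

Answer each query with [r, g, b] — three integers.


at x=1,y=0 over L1,L2:
L1 α=1/2: [233/2, 88, 18]
L2 α=1/2: [317/4, 145/2, 61/2]
= [79, 72, 30]

(0,2) stack=L1,L3; from [0,0,0]:
after L1 α=1/3: [79/3, 194/3, 37/3]
after L3 α=2/5: [569/5, 442/5, 303/5]
rounded: [114, 88, 61]

query (1,1) [L1,L3] — begin 0,0,0
L1 α=1/2: [16, 45, 72]
L3 α=1/3: [121/3, 172/3, 110]
= [40, 57, 110]

(0,1) stack=L1,L3; from [0,0,0]:
+L1 (α=1/2) → [119, 73/2, 64]
+L3 (α=3/4) → [115/2, 883/8, 109]
rounded: [58, 110, 109]


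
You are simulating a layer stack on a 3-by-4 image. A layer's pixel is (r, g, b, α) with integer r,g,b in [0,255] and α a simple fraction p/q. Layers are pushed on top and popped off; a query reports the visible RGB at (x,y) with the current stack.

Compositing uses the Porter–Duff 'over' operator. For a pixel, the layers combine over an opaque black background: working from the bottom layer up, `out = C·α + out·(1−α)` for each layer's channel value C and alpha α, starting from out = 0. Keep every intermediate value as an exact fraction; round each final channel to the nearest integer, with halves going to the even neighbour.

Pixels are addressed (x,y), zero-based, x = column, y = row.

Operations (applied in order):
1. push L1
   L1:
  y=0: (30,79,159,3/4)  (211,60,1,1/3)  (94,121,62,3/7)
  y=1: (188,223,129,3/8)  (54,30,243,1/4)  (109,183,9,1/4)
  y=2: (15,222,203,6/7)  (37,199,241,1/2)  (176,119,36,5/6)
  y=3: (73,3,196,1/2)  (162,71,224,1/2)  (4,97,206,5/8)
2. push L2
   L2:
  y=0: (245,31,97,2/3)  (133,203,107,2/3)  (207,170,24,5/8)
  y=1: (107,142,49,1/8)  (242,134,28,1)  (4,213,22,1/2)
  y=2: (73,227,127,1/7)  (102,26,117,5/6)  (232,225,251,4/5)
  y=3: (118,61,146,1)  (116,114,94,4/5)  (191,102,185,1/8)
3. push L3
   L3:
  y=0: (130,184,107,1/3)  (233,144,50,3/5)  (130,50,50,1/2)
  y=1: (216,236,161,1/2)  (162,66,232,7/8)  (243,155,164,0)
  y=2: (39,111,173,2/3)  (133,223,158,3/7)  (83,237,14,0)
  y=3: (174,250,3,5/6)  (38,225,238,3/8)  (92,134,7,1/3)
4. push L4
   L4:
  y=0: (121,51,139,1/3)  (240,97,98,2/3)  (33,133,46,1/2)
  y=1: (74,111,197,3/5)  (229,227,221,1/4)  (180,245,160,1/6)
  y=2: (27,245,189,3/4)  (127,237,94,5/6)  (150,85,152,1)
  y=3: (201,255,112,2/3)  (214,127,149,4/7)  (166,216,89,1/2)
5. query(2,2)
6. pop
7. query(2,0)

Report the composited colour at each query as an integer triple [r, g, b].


at x=2,y=2 over L1,L2,L3,L4:
+L1 (α=5/6) → [440/3, 595/6, 30]
+L2 (α=4/5) → [3224/15, 1199/6, 1034/5]
+L3 (α=0) → [3224/15, 1199/6, 1034/5]
+L4 (α=1) → [150, 85, 152]
rounded: [150, 85, 152]

query (2,0) [L1,L2,L3] — begin 0,0,0
after L1 α=3/7: [282/7, 363/7, 186/7]
after L2 α=5/8: [8091/56, 7039/56, 699/28]
after L3 α=1/2: [15371/112, 9839/112, 2099/56]
rounded: [137, 88, 37]


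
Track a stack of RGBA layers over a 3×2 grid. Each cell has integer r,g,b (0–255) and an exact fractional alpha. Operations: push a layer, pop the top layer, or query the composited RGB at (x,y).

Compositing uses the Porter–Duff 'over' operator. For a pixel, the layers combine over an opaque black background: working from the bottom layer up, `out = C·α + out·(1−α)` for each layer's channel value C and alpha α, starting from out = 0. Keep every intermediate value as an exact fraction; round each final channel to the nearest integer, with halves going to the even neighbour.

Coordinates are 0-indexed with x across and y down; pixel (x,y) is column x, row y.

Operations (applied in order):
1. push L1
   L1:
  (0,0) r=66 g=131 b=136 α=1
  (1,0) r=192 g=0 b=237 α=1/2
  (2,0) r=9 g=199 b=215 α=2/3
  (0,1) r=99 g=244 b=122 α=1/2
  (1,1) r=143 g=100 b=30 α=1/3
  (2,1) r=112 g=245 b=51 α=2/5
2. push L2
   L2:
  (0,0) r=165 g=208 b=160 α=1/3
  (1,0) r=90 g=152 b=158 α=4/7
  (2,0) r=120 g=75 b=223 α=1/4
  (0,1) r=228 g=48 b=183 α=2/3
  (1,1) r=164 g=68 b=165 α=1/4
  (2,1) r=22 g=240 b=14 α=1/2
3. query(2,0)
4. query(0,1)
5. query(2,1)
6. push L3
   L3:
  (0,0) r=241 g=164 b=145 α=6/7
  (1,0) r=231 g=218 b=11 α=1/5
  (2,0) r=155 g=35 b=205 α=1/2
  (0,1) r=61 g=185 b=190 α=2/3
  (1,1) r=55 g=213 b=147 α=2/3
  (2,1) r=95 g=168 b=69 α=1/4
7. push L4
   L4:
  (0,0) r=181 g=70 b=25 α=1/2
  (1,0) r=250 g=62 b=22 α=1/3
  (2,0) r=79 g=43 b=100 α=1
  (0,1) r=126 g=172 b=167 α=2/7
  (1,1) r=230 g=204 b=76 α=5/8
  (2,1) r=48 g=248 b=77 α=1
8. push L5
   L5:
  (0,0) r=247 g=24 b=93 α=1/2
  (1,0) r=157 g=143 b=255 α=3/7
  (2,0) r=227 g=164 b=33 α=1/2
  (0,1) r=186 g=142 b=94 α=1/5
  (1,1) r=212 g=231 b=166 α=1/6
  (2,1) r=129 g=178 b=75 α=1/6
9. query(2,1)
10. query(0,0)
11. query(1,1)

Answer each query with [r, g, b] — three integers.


(2,0) stack=L1,L2; from [0,0,0]:
+L1 (α=2/3) → [6, 398/3, 430/3]
+L2 (α=1/4) → [69/2, 473/4, 653/4]
→ [34, 118, 163]

at x=0,y=1 over L1,L2:
L1 α=1/2: [99/2, 122, 61]
L2 α=2/3: [337/2, 218/3, 427/3]
→ [168, 73, 142]

(2,1) stack=L1,L2; from [0,0,0]:
L1 α=2/5: [224/5, 98, 102/5]
L2 α=1/2: [167/5, 169, 86/5]
= [33, 169, 17]

(2,1) stack=L1,L2,L3,L4,L5; from [0,0,0]:
after L1 α=2/5: [224/5, 98, 102/5]
after L2 α=1/2: [167/5, 169, 86/5]
after L3 α=1/4: [244/5, 675/4, 603/20]
after L4 α=1: [48, 248, 77]
after L5 α=1/6: [123/2, 709/3, 230/3]
= [62, 236, 77]

query (0,0) [L1,L2,L3,L4,L5] — begin 0,0,0
+L1 (α=1) → [66, 131, 136]
+L2 (α=1/3) → [99, 470/3, 144]
+L3 (α=6/7) → [1545/7, 3422/21, 1014/7]
+L4 (α=1/2) → [1406/7, 2446/21, 1189/14]
+L5 (α=1/2) → [3135/14, 1475/21, 2491/28]
→ [224, 70, 89]

query (1,1) [L1,L2,L3,L4,L5] — begin 0,0,0
L1 α=1/3: [143/3, 100/3, 10]
L2 α=1/4: [307/4, 42, 195/4]
L3 α=2/3: [249/4, 156, 457/4]
L4 α=5/8: [5347/32, 186, 2891/32]
L5 α=1/6: [11173/64, 387/2, 6589/64]
= [175, 194, 103]


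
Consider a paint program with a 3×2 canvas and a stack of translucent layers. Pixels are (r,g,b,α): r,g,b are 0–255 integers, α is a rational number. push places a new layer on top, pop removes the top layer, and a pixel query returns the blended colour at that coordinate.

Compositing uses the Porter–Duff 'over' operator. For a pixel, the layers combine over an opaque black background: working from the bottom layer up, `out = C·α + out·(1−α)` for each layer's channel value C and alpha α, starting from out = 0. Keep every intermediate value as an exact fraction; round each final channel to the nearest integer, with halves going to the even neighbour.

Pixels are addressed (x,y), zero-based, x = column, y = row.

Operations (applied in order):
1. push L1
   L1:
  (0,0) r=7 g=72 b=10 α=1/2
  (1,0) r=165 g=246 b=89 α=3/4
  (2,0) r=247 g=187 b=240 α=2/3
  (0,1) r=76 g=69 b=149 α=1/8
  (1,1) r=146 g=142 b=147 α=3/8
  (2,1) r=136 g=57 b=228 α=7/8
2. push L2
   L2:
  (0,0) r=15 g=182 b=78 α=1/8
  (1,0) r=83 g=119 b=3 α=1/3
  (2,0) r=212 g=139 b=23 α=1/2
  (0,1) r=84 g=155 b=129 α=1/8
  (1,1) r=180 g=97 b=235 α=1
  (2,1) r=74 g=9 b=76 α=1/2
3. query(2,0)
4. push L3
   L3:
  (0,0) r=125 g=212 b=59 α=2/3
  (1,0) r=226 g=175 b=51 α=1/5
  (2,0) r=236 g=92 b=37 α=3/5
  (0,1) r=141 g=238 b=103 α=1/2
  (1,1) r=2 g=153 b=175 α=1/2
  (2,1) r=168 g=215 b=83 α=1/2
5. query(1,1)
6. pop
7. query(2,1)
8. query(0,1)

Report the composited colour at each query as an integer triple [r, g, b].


(2,0) stack=L1,L2; from [0,0,0]:
+L1 (α=2/3) → [494/3, 374/3, 160]
+L2 (α=1/2) → [565/3, 791/6, 183/2]
rounded: [188, 132, 92]

query (1,1) [L1,L2,L3] — begin 0,0,0
L1 α=3/8: [219/4, 213/4, 441/8]
L2 α=1: [180, 97, 235]
L3 α=1/2: [91, 125, 205]
rounded: [91, 125, 205]

at x=2,y=1 over L1,L2:
L1 α=7/8: [119, 399/8, 399/2]
L2 α=1/2: [193/2, 471/16, 551/4]
→ [96, 29, 138]

at x=0,y=1 over L1,L2:
after L1 α=1/8: [19/2, 69/8, 149/8]
after L2 α=1/8: [301/16, 1723/64, 2075/64]
rounded: [19, 27, 32]


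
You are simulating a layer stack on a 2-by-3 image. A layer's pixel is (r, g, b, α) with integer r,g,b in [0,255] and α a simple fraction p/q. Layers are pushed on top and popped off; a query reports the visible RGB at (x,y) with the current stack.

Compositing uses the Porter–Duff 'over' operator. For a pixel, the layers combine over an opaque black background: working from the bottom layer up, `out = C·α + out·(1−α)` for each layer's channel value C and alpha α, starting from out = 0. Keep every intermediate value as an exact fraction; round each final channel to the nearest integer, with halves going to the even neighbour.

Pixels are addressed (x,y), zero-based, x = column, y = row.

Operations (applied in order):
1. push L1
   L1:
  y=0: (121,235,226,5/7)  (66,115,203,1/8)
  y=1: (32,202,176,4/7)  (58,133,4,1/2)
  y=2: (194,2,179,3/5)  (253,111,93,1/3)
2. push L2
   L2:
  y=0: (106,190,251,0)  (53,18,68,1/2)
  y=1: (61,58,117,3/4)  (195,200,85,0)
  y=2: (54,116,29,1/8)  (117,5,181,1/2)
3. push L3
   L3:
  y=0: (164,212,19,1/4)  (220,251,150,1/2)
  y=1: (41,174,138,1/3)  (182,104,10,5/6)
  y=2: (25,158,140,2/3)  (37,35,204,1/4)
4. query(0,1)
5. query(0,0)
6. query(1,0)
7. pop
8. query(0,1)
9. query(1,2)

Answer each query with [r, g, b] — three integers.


at x=0,y=1 over L1,L2,L3:
after L1 α=4/7: [128/7, 808/7, 704/7]
after L2 α=3/4: [1409/28, 1013/14, 3161/28]
after L3 α=1/3: [661/14, 2231/21, 5093/42]
→ [47, 106, 121]

query (0,0) [L1,L2,L3] — begin 0,0,0
L1 α=5/7: [605/7, 1175/7, 1130/7]
L2 α=0: [605/7, 1175/7, 1130/7]
L3 α=1/4: [2963/28, 5009/28, 3523/28]
→ [106, 179, 126]

at x=1,y=0 over L1,L2,L3:
+L1 (α=1/8) → [33/4, 115/8, 203/8]
+L2 (α=1/2) → [245/8, 259/16, 747/16]
+L3 (α=1/2) → [2005/16, 4275/32, 3147/32]
= [125, 134, 98]

at x=0,y=1 over L1,L2:
+L1 (α=4/7) → [128/7, 808/7, 704/7]
+L2 (α=3/4) → [1409/28, 1013/14, 3161/28]
→ [50, 72, 113]

query (1,2) [L1,L2] — begin 0,0,0
+L1 (α=1/3) → [253/3, 37, 31]
+L2 (α=1/2) → [302/3, 21, 106]
= [101, 21, 106]


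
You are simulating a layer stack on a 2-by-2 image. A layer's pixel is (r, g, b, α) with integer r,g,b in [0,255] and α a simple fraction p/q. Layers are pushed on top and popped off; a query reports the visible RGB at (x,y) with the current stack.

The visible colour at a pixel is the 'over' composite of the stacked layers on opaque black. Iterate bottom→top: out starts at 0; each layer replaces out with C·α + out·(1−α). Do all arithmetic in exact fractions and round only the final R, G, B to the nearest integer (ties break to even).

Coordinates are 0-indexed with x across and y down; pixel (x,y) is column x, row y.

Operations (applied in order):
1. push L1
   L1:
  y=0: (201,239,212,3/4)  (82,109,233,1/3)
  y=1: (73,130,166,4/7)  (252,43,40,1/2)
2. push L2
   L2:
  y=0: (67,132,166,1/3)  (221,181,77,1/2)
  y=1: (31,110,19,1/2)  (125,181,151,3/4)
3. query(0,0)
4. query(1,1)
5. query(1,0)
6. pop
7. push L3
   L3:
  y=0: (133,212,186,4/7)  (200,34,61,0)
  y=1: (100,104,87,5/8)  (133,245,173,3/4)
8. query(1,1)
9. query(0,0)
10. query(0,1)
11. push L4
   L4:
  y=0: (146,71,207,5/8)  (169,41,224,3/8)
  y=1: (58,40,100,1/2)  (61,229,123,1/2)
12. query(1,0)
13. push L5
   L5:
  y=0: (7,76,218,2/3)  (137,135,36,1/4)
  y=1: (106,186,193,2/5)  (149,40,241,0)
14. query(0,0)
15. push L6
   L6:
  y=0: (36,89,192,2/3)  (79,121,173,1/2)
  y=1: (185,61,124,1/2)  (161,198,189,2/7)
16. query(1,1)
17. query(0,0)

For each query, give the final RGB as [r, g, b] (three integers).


query (0,0) [L1,L2] — begin 0,0,0
after L1 α=3/4: [603/4, 717/4, 159]
after L2 α=1/3: [737/6, 327/2, 484/3]
→ [123, 164, 161]

query (1,1) [L1,L2] — begin 0,0,0
L1 α=1/2: [126, 43/2, 20]
L2 α=3/4: [501/4, 1129/8, 473/4]
→ [125, 141, 118]

(1,0) stack=L1,L2; from [0,0,0]:
+L1 (α=1/3) → [82/3, 109/3, 233/3]
+L2 (α=1/2) → [745/6, 326/3, 232/3]
rounded: [124, 109, 77]

at x=1,y=1 over L1,L3:
L1 α=1/2: [126, 43/2, 20]
L3 α=3/4: [525/4, 1513/8, 539/4]
→ [131, 189, 135]

(0,0) stack=L1,L3; from [0,0,0]:
+L1 (α=3/4) → [603/4, 717/4, 159]
+L3 (α=4/7) → [3937/28, 5543/28, 1221/7]
rounded: [141, 198, 174]

query (0,1) [L1,L3] — begin 0,0,0
L1 α=4/7: [292/7, 520/7, 664/7]
L3 α=5/8: [547/7, 650/7, 5037/56]
rounded: [78, 93, 90]

(1,0) stack=L1,L3,L4; from [0,0,0]:
+L1 (α=1/3) → [82/3, 109/3, 233/3]
+L3 (α=0) → [82/3, 109/3, 233/3]
+L4 (α=3/8) → [1931/24, 457/12, 3181/24]
= [80, 38, 133]

at x=0,y=0 over L1,L3,L4,L5:
after L1 α=3/4: [603/4, 717/4, 159]
after L3 α=4/7: [3937/28, 5543/28, 1221/7]
after L4 α=5/8: [32251/224, 26569/224, 2727/14]
after L5 α=2/3: [35387/672, 60617/672, 8831/42]
→ [53, 90, 210]

query (1,1) [L1,L3,L4,L5,L6] — begin 0,0,0
+L1 (α=1/2) → [126, 43/2, 20]
+L3 (α=3/4) → [525/4, 1513/8, 539/4]
+L4 (α=1/2) → [769/8, 3345/16, 1031/8]
+L5 (α=0) → [769/8, 3345/16, 1031/8]
+L6 (α=2/7) → [6421/56, 23061/112, 8179/56]
rounded: [115, 206, 146]

at x=0,y=0 over L1,L3,L4,L5,L6:
after L1 α=3/4: [603/4, 717/4, 159]
after L3 α=4/7: [3937/28, 5543/28, 1221/7]
after L4 α=5/8: [32251/224, 26569/224, 2727/14]
after L5 α=2/3: [35387/672, 60617/672, 8831/42]
after L6 α=2/3: [83771/2016, 180233/2016, 24959/126]
rounded: [42, 89, 198]


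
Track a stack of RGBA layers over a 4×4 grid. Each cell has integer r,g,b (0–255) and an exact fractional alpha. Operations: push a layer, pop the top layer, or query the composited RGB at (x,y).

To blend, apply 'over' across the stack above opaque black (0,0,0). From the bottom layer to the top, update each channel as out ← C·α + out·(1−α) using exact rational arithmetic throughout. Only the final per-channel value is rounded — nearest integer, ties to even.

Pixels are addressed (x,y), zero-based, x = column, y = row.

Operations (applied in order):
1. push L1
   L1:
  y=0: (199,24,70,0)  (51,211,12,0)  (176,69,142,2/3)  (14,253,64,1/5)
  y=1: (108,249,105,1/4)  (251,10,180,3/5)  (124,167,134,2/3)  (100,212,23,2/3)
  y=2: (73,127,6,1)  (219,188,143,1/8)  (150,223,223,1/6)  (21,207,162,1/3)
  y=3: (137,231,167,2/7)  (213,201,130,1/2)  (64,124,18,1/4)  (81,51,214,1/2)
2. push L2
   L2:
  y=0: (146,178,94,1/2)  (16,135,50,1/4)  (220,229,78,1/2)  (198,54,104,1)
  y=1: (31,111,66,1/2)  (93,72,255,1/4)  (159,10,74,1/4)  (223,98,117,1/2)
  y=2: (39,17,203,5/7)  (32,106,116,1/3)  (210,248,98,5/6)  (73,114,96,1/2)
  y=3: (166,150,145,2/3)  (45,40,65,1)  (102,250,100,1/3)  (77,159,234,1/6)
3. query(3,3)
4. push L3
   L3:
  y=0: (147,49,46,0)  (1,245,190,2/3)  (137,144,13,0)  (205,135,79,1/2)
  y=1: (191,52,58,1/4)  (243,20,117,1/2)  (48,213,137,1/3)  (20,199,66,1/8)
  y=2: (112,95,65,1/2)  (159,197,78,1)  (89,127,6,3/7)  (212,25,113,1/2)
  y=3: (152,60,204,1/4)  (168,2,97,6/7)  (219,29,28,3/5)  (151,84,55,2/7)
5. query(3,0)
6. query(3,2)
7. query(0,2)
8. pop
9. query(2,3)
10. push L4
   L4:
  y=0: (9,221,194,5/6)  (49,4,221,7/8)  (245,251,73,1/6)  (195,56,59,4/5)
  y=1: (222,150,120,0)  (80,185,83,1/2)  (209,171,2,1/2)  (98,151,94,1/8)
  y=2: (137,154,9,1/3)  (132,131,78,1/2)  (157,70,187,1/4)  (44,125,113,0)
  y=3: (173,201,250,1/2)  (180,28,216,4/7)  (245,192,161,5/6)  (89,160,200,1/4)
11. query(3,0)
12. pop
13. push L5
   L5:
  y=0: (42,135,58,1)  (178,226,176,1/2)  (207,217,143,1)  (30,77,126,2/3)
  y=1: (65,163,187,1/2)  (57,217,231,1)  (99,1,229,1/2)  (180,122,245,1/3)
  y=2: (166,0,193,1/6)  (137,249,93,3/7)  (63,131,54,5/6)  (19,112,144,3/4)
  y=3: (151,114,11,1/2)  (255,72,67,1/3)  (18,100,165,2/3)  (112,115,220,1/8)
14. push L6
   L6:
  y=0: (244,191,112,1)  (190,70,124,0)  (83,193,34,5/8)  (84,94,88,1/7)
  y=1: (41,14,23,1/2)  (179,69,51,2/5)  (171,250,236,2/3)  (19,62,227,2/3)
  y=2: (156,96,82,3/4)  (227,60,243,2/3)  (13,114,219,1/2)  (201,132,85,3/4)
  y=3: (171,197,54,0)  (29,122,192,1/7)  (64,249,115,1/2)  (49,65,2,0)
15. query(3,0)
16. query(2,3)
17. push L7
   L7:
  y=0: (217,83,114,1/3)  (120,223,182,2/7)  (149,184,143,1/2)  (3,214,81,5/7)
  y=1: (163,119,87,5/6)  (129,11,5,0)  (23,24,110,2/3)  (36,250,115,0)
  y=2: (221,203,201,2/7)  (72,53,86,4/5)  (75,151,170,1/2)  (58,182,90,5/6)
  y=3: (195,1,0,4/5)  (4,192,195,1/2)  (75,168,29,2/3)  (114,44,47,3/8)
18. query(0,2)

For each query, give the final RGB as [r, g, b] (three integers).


query (3,3) [L1,L2] — begin 0,0,0
after L1 α=1/2: [81/2, 51/2, 107]
after L2 α=1/6: [559/12, 191/4, 769/6]
→ [47, 48, 128]

(3,0) stack=L1,L2,L3; from [0,0,0]:
after L1 α=1/5: [14/5, 253/5, 64/5]
after L2 α=1: [198, 54, 104]
after L3 α=1/2: [403/2, 189/2, 183/2]
→ [202, 94, 92]

at x=3,y=2 over L1,L2,L3:
after L1 α=1/3: [7, 69, 54]
after L2 α=1/2: [40, 183/2, 75]
after L3 α=1/2: [126, 233/4, 94]
→ [126, 58, 94]

at x=0,y=2 over L1,L2,L3:
after L1 α=1: [73, 127, 6]
after L2 α=5/7: [341/7, 339/7, 1027/7]
after L3 α=1/2: [1125/14, 502/7, 741/7]
rounded: [80, 72, 106]

at x=2,y=3 over L1,L2:
after L1 α=1/4: [16, 31, 9/2]
after L2 α=1/3: [134/3, 104, 109/3]
= [45, 104, 36]

at x=3,y=0 over L1,L2,L4:
after L1 α=1/5: [14/5, 253/5, 64/5]
after L2 α=1: [198, 54, 104]
after L4 α=4/5: [978/5, 278/5, 68]
rounded: [196, 56, 68]

query (3,0) [L1,L2,L5,L6] — begin 0,0,0
+L1 (α=1/5) → [14/5, 253/5, 64/5]
+L2 (α=1) → [198, 54, 104]
+L5 (α=2/3) → [86, 208/3, 356/3]
+L6 (α=1/7) → [600/7, 510/7, 800/7]
→ [86, 73, 114]

(2,3) stack=L1,L2,L5,L6; from [0,0,0]:
+L1 (α=1/4) → [16, 31, 9/2]
+L2 (α=1/3) → [134/3, 104, 109/3]
+L5 (α=2/3) → [242/9, 304/3, 1099/9]
+L6 (α=1/2) → [409/9, 1051/6, 1067/9]
= [45, 175, 119]

(0,2) stack=L1,L2,L5,L6,L7; from [0,0,0]:
+L1 (α=1) → [73, 127, 6]
+L2 (α=5/7) → [341/7, 339/7, 1027/7]
+L5 (α=1/6) → [2867/42, 565/14, 1081/7]
+L6 (α=3/4) → [22523/168, 4597/56, 2803/28]
+L7 (α=2/7) → [186871/1176, 45721/392, 25271/196]
→ [159, 117, 129]


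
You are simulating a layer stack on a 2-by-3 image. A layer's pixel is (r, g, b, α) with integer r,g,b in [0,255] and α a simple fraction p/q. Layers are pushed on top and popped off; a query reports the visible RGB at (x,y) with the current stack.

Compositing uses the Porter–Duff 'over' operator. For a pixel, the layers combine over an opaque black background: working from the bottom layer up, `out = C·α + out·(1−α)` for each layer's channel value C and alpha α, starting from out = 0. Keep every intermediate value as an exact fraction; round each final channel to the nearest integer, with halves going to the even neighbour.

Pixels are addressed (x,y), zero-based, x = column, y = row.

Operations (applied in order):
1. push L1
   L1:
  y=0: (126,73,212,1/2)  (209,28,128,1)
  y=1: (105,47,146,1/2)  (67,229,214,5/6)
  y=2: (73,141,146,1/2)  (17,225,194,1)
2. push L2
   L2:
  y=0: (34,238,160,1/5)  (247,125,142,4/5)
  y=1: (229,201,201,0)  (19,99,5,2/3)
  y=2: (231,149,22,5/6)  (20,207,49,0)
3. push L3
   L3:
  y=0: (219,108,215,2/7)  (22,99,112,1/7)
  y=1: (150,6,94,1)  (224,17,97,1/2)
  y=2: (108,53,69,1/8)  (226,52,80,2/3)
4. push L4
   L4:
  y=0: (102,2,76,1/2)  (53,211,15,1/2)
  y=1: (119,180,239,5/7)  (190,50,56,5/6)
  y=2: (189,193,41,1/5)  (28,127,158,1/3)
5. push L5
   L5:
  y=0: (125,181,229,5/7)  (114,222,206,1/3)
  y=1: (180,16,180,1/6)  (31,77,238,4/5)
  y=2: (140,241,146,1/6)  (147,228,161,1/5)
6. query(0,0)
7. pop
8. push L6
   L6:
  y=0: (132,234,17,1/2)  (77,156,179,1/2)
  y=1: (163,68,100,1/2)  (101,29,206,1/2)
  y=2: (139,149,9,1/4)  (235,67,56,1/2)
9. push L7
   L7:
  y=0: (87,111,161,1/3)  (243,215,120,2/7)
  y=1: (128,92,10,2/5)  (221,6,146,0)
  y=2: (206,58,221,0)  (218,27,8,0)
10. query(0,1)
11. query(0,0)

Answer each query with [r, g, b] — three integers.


(0,0) stack=L1,L2,L3,L4,L5; from [0,0,0]:
L1 α=1/2: [63, 73/2, 106]
L2 α=1/5: [286/5, 384/5, 584/5]
L3 α=2/7: [724/7, 600/7, 1014/7]
L4 α=1/2: [719/7, 307/7, 773/7]
L5 α=5/7: [5813/49, 6949/49, 9561/49]
→ [119, 142, 195]

(0,1) stack=L1,L2,L3,L4,L6,L7; from [0,0,0]:
after L1 α=1/2: [105/2, 47/2, 73]
after L2 α=0: [105/2, 47/2, 73]
after L3 α=1: [150, 6, 94]
after L4 α=5/7: [895/7, 912/7, 1383/7]
after L6 α=1/2: [1018/7, 694/7, 2083/14]
after L7 α=2/5: [4846/35, 674/7, 6529/70]
→ [138, 96, 93]

(0,0) stack=L1,L2,L3,L4,L6,L7; from [0,0,0]:
L1 α=1/2: [63, 73/2, 106]
L2 α=1/5: [286/5, 384/5, 584/5]
L3 α=2/7: [724/7, 600/7, 1014/7]
L4 α=1/2: [719/7, 307/7, 773/7]
L6 α=1/2: [1643/14, 1945/14, 446/7]
L7 α=1/3: [2252/21, 2722/21, 673/7]
rounded: [107, 130, 96]


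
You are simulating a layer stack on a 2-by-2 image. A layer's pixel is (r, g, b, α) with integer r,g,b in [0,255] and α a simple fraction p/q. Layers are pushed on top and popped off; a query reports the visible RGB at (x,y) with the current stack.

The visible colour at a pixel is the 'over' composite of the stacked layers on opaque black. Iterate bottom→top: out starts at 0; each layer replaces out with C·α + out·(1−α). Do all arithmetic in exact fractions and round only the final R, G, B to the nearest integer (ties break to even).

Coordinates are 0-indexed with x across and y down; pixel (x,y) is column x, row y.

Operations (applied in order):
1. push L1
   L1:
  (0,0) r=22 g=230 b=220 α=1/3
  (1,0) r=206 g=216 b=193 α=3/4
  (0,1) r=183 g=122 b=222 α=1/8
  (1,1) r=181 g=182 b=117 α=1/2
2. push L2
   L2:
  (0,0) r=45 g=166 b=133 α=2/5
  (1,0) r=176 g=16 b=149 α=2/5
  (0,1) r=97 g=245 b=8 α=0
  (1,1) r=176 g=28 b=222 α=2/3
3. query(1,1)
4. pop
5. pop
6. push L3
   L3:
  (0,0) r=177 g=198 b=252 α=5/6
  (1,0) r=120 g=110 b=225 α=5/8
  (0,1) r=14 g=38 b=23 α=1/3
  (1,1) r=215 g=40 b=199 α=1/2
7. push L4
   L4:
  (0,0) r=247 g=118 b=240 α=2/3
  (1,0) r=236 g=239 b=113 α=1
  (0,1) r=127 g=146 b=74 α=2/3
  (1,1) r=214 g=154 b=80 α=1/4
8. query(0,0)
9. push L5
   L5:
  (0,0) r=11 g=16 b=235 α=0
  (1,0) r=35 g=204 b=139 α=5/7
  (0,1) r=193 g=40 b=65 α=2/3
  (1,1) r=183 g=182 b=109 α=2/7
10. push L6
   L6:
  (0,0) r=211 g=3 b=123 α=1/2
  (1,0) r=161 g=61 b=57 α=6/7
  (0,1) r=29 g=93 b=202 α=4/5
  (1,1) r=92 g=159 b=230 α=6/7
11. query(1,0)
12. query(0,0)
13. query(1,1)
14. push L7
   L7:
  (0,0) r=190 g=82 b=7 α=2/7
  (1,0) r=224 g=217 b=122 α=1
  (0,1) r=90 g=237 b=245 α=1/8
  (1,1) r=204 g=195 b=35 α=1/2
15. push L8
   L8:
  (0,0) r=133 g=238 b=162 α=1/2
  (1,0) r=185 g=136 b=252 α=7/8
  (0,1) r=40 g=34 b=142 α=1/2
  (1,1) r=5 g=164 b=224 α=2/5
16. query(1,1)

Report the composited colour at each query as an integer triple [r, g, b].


(1,1) stack=L1,L2; from [0,0,0]:
after L1 α=1/2: [181/2, 91, 117/2]
after L2 α=2/3: [295/2, 49, 335/2]
→ [148, 49, 168]

at x=0,y=0 over L3,L4:
after L3 α=5/6: [295/2, 165, 210]
after L4 α=2/3: [1283/6, 401/3, 230]
= [214, 134, 230]

(1,0) stack=L3,L4,L5,L6; from [0,0,0]:
L3 α=5/8: [75, 275/4, 1125/8]
L4 α=1: [236, 239, 113]
L5 α=5/7: [647/7, 214, 921/7]
L6 α=6/7: [7409/49, 580/7, 3315/49]
= [151, 83, 68]

query (0,0) [L3,L4,L5,L6] — begin 0,0,0
L3 α=5/6: [295/2, 165, 210]
L4 α=2/3: [1283/6, 401/3, 230]
L5 α=0: [1283/6, 401/3, 230]
L6 α=1/2: [2549/12, 205/3, 353/2]
= [212, 68, 176]

query (1,1) [L3,L4,L5,L6] — begin 0,0,0
after L3 α=1/2: [215/2, 20, 199/2]
after L4 α=1/4: [1073/8, 107/2, 757/8]
after L5 α=2/7: [8293/56, 1263/14, 5529/56]
after L6 α=6/7: [39205/392, 14619/98, 82809/392]
→ [100, 149, 211]

query (1,1) [L3,L4,L5,L6,L7,L8] — begin 0,0,0
after L3 α=1/2: [215/2, 20, 199/2]
after L4 α=1/4: [1073/8, 107/2, 757/8]
after L5 α=2/7: [8293/56, 1263/14, 5529/56]
after L6 α=6/7: [39205/392, 14619/98, 82809/392]
after L7 α=1/2: [119173/784, 33729/196, 96529/784]
after L8 α=2/5: [365359/3920, 33095/196, 640819/3920]
rounded: [93, 169, 163]


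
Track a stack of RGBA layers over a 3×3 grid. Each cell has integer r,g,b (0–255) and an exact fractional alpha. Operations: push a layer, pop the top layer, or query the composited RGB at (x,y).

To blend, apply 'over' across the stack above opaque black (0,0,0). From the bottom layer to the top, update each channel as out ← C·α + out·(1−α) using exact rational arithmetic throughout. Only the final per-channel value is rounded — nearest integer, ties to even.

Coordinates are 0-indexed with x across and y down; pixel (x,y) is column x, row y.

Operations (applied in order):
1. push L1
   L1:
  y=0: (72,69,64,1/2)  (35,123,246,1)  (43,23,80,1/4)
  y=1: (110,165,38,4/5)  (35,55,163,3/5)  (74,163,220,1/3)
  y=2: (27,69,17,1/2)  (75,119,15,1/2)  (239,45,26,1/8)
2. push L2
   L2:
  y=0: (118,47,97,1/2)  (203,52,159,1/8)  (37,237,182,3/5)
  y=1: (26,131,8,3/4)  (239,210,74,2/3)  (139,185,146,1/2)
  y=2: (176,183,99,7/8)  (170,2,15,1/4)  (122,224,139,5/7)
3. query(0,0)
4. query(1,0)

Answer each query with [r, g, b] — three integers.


at x=0,y=0 over L1,L2:
after L1 α=1/2: [36, 69/2, 32]
after L2 α=1/2: [77, 163/4, 129/2]
rounded: [77, 41, 64]

at x=1,y=0 over L1,L2:
L1 α=1: [35, 123, 246]
L2 α=1/8: [56, 913/8, 1881/8]
rounded: [56, 114, 235]


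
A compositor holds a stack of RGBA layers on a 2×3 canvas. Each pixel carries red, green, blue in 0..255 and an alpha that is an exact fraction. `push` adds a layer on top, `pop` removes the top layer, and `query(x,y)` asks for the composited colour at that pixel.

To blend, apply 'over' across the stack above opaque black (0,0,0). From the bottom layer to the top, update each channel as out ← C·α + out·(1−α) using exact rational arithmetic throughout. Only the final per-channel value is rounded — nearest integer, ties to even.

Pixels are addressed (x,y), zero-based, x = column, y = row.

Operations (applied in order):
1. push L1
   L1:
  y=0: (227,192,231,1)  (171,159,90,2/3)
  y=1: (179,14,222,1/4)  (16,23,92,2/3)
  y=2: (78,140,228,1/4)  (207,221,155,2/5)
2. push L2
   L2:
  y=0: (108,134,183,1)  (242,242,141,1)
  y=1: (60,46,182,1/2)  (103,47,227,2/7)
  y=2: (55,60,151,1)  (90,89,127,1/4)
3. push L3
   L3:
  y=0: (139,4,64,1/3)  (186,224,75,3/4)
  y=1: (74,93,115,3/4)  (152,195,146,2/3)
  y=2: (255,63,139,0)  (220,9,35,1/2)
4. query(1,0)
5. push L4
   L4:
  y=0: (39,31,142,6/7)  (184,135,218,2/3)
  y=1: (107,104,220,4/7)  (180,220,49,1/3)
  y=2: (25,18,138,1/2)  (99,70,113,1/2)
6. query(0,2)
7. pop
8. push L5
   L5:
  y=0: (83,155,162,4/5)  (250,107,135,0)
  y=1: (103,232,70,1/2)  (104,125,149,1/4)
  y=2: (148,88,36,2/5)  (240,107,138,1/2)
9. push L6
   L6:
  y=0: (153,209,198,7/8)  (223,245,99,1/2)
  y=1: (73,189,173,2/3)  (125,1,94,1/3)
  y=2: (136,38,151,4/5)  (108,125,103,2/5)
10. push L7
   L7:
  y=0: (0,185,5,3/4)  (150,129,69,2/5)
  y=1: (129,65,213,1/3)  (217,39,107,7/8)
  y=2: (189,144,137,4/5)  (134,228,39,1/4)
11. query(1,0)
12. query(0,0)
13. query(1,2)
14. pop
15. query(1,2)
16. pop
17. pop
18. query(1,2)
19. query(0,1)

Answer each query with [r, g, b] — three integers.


query (1,0) [L1,L2,L3] — begin 0,0,0
after L1 α=2/3: [114, 106, 60]
after L2 α=1: [242, 242, 141]
after L3 α=3/4: [200, 457/2, 183/2]
= [200, 228, 92]

(0,2) stack=L1,L2,L3,L4; from [0,0,0]:
+L1 (α=1/4) → [39/2, 35, 57]
+L2 (α=1) → [55, 60, 151]
+L3 (α=0) → [55, 60, 151]
+L4 (α=1/2) → [40, 39, 289/2]
→ [40, 39, 144]

query (1,0) [L1,L2,L3,L5,L6,L7] — begin 0,0,0
L1 α=2/3: [114, 106, 60]
L2 α=1: [242, 242, 141]
L3 α=3/4: [200, 457/2, 183/2]
L5 α=0: [200, 457/2, 183/2]
L6 α=1/2: [423/2, 947/4, 381/4]
L7 α=2/5: [1869/10, 3873/20, 339/4]
→ [187, 194, 85]

(0,0) stack=L1,L2,L3,L5,L6,L7; from [0,0,0]:
L1 α=1: [227, 192, 231]
L2 α=1: [108, 134, 183]
L3 α=1/3: [355/3, 272/3, 430/3]
L5 α=4/5: [1351/15, 2132/15, 2374/15]
L6 α=7/8: [2177/15, 24077/120, 5791/30]
L7 α=3/4: [2177/60, 90677/480, 6241/120]
rounded: [36, 189, 52]

at x=1,y=2 over L1,L2,L3,L5,L6,L7:
+L1 (α=2/5) → [414/5, 442/5, 62]
+L2 (α=1/4) → [423/5, 1771/20, 313/4]
+L3 (α=1/2) → [1523/10, 1951/40, 453/8]
+L5 (α=1/2) → [3923/20, 6231/80, 1557/16]
+L6 (α=2/5) → [16089/100, 38693/400, 7967/80]
+L7 (α=1/4) → [61667/400, 207279/1600, 27021/320]
rounded: [154, 130, 84]

(1,2) stack=L1,L2,L3,L5,L6; from [0,0,0]:
L1 α=2/5: [414/5, 442/5, 62]
L2 α=1/4: [423/5, 1771/20, 313/4]
L3 α=1/2: [1523/10, 1951/40, 453/8]
L5 α=1/2: [3923/20, 6231/80, 1557/16]
L6 α=2/5: [16089/100, 38693/400, 7967/80]
rounded: [161, 97, 100]

(1,2) stack=L1,L2,L3; from [0,0,0]:
+L1 (α=2/5) → [414/5, 442/5, 62]
+L2 (α=1/4) → [423/5, 1771/20, 313/4]
+L3 (α=1/2) → [1523/10, 1951/40, 453/8]
→ [152, 49, 57]

at x=0,y=1 over L1,L2,L3:
L1 α=1/4: [179/4, 7/2, 111/2]
L2 α=1/2: [419/8, 99/4, 475/4]
L3 α=3/4: [2195/32, 1215/16, 1855/16]
→ [69, 76, 116]


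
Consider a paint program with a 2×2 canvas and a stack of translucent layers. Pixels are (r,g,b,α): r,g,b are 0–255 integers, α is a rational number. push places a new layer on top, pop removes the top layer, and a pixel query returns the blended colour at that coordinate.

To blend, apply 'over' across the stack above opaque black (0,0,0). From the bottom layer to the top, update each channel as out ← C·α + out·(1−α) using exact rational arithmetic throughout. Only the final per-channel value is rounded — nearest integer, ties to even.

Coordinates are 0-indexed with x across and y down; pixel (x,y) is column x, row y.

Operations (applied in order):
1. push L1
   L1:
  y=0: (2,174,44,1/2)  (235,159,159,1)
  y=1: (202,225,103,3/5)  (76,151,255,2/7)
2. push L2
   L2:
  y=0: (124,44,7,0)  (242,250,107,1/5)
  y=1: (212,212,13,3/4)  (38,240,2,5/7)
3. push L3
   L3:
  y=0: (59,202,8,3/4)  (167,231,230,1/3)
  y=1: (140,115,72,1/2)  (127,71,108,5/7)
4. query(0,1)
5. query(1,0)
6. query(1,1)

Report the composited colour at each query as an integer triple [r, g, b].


at x=0,y=1 over L1,L2,L3:
L1 α=3/5: [606/5, 135, 309/5]
L2 α=3/4: [1893/10, 771/4, 126/5]
L3 α=1/2: [3293/20, 1231/8, 243/5]
= [165, 154, 49]

(1,0) stack=L1,L2,L3; from [0,0,0]:
+L1 (α=1) → [235, 159, 159]
+L2 (α=1/5) → [1182/5, 886/5, 743/5]
+L3 (α=1/3) → [3199/15, 2927/15, 2636/15]
= [213, 195, 176]

(1,1) stack=L1,L2,L3; from [0,0,0]:
after L1 α=2/7: [152/7, 302/7, 510/7]
after L2 α=5/7: [1634/49, 9004/49, 1090/49]
after L3 α=5/7: [34383/343, 35403/343, 28640/343]
→ [100, 103, 83]


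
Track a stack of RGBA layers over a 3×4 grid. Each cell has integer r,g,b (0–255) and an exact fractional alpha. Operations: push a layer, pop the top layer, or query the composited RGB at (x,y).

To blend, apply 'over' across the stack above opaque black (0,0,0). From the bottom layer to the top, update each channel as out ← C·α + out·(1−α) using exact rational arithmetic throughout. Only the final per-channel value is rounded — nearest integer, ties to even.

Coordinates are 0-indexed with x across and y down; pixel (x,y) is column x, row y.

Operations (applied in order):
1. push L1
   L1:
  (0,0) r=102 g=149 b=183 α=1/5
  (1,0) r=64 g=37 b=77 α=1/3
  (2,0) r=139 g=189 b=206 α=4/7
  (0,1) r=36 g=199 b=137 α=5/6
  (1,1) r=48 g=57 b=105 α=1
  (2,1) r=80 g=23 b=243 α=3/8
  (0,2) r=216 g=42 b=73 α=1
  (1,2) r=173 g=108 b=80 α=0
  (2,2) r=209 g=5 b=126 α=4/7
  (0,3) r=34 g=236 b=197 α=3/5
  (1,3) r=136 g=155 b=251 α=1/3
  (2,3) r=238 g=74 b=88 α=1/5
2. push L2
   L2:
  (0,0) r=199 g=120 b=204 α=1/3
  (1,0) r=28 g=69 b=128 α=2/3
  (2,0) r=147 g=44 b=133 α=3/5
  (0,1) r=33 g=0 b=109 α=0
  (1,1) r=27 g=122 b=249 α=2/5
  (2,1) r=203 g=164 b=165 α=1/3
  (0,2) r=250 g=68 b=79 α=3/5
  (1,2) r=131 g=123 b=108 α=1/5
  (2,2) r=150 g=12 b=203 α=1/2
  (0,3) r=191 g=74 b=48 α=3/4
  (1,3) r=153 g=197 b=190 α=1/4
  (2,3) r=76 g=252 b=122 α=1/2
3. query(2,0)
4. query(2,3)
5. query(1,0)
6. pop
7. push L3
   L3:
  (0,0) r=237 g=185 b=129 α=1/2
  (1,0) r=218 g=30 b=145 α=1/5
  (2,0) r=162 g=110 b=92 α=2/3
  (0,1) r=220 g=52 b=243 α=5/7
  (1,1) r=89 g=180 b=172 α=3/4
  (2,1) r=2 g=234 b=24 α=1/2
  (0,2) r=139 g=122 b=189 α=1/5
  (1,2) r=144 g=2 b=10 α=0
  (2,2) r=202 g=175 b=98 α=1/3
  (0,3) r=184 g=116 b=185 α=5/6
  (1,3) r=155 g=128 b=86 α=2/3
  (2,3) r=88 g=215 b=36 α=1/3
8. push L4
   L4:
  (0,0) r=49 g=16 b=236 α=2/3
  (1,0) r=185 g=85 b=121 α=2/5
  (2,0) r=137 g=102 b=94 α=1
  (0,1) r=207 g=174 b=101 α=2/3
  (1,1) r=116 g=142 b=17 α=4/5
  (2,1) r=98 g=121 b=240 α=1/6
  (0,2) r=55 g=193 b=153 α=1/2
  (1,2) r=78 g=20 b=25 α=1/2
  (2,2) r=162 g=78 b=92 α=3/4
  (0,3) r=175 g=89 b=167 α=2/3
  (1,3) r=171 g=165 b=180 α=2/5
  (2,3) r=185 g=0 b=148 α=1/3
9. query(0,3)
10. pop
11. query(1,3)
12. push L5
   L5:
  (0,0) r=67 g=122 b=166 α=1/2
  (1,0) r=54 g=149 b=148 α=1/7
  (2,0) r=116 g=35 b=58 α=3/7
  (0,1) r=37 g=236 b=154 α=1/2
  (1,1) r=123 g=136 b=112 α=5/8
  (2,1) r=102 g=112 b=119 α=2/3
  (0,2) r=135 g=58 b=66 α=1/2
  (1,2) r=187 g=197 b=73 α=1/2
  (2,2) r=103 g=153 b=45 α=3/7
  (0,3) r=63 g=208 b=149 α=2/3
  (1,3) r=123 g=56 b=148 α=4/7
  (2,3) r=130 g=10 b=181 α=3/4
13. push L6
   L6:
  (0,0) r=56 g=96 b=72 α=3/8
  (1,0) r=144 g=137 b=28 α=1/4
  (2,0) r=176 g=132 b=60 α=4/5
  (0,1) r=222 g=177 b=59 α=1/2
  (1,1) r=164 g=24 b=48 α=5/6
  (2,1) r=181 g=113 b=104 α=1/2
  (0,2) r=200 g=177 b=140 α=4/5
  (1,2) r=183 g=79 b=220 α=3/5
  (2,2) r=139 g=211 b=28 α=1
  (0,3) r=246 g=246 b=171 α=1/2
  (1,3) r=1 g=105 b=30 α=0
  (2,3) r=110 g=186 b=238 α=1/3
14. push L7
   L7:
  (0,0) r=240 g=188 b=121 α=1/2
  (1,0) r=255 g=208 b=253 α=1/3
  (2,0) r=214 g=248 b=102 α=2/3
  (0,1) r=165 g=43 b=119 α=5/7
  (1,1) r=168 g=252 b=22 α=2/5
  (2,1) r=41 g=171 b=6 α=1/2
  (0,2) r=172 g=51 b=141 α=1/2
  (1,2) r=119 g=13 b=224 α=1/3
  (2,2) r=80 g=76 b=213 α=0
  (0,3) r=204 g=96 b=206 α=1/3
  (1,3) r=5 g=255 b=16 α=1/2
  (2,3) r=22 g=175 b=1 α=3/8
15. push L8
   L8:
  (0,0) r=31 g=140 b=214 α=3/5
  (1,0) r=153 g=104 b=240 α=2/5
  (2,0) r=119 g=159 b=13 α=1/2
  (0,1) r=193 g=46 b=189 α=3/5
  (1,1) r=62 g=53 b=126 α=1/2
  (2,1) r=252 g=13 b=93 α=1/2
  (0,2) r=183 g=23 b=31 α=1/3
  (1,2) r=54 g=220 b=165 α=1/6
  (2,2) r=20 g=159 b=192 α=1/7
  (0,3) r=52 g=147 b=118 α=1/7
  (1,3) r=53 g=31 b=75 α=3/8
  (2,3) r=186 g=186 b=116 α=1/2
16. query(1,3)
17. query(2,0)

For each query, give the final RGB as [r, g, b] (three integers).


at x=2,y=0 over L1,L2:
+L1 (α=4/7) → [556/7, 108, 824/7]
+L2 (α=3/5) → [4199/35, 348/5, 4441/35]
rounded: [120, 70, 127]

at x=2,y=3 over L1,L2:
L1 α=1/5: [238/5, 74/5, 88/5]
L2 α=1/2: [309/5, 667/5, 349/5]
→ [62, 133, 70]

(1,0) stack=L1,L2; from [0,0,0]:
+L1 (α=1/3) → [64/3, 37/3, 77/3]
+L2 (α=2/3) → [232/9, 451/9, 845/9]
→ [26, 50, 94]

query (0,3) [L1,L3,L4] — begin 0,0,0
after L1 α=3/5: [102/5, 708/5, 591/5]
after L3 α=5/6: [2351/15, 1804/15, 2608/15]
after L4 α=2/3: [7601/45, 4474/45, 7618/45]
rounded: [169, 99, 169]

query (1,3) [L1,L3] — begin 0,0,0
L1 α=1/3: [136/3, 155/3, 251/3]
L3 α=2/3: [1066/9, 923/9, 767/9]
→ [118, 103, 85]

at x=1,y=3 over L1,L3,L5,L6,L7,L8:
L1 α=1/3: [136/3, 155/3, 251/3]
L3 α=2/3: [1066/9, 923/9, 767/9]
L5 α=4/7: [2542/21, 1595/21, 2543/21]
L6 α=0: [2542/21, 1595/21, 2543/21]
L7 α=1/2: [2647/42, 3475/21, 2879/42]
L8 α=3/8: [19913/336, 2416/21, 23845/336]
= [59, 115, 71]

at x=2,y=0 over L1,L3,L5,L6,L7,L8:
after L1 α=4/7: [556/7, 108, 824/7]
after L3 α=2/3: [2824/21, 328/3, 704/7]
after L5 α=3/7: [18604/147, 1627/21, 4034/49]
after L6 α=4/5: [122092/735, 2543/21, 15794/245]
after L7 α=2/3: [436672/2205, 12959/63, 65774/735]
after L8 α=1/2: [699067/4410, 11488/63, 75329/1470]
= [159, 182, 51]


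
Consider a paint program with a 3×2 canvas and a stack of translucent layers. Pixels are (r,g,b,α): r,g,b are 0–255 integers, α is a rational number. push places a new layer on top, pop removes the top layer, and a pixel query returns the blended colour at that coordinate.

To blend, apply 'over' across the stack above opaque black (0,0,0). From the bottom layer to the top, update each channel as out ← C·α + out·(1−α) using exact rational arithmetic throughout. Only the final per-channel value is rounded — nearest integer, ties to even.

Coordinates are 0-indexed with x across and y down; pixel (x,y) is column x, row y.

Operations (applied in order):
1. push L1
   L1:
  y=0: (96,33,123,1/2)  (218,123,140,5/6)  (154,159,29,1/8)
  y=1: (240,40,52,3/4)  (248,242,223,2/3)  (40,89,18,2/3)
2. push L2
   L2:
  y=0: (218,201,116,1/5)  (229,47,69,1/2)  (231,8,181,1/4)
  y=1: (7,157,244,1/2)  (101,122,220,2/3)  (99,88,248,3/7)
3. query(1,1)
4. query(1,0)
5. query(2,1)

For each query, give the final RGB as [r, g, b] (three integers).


(1,1) stack=L1,L2; from [0,0,0]:
L1 α=2/3: [496/3, 484/3, 446/3]
L2 α=2/3: [1102/9, 1216/9, 1766/9]
rounded: [122, 135, 196]

query (1,0) [L1,L2] — begin 0,0,0
L1 α=5/6: [545/3, 205/2, 350/3]
L2 α=1/2: [616/3, 299/4, 557/6]
= [205, 75, 93]

query (2,1) [L1,L2] — begin 0,0,0
after L1 α=2/3: [80/3, 178/3, 12]
after L2 α=3/7: [173/3, 1504/21, 792/7]
→ [58, 72, 113]


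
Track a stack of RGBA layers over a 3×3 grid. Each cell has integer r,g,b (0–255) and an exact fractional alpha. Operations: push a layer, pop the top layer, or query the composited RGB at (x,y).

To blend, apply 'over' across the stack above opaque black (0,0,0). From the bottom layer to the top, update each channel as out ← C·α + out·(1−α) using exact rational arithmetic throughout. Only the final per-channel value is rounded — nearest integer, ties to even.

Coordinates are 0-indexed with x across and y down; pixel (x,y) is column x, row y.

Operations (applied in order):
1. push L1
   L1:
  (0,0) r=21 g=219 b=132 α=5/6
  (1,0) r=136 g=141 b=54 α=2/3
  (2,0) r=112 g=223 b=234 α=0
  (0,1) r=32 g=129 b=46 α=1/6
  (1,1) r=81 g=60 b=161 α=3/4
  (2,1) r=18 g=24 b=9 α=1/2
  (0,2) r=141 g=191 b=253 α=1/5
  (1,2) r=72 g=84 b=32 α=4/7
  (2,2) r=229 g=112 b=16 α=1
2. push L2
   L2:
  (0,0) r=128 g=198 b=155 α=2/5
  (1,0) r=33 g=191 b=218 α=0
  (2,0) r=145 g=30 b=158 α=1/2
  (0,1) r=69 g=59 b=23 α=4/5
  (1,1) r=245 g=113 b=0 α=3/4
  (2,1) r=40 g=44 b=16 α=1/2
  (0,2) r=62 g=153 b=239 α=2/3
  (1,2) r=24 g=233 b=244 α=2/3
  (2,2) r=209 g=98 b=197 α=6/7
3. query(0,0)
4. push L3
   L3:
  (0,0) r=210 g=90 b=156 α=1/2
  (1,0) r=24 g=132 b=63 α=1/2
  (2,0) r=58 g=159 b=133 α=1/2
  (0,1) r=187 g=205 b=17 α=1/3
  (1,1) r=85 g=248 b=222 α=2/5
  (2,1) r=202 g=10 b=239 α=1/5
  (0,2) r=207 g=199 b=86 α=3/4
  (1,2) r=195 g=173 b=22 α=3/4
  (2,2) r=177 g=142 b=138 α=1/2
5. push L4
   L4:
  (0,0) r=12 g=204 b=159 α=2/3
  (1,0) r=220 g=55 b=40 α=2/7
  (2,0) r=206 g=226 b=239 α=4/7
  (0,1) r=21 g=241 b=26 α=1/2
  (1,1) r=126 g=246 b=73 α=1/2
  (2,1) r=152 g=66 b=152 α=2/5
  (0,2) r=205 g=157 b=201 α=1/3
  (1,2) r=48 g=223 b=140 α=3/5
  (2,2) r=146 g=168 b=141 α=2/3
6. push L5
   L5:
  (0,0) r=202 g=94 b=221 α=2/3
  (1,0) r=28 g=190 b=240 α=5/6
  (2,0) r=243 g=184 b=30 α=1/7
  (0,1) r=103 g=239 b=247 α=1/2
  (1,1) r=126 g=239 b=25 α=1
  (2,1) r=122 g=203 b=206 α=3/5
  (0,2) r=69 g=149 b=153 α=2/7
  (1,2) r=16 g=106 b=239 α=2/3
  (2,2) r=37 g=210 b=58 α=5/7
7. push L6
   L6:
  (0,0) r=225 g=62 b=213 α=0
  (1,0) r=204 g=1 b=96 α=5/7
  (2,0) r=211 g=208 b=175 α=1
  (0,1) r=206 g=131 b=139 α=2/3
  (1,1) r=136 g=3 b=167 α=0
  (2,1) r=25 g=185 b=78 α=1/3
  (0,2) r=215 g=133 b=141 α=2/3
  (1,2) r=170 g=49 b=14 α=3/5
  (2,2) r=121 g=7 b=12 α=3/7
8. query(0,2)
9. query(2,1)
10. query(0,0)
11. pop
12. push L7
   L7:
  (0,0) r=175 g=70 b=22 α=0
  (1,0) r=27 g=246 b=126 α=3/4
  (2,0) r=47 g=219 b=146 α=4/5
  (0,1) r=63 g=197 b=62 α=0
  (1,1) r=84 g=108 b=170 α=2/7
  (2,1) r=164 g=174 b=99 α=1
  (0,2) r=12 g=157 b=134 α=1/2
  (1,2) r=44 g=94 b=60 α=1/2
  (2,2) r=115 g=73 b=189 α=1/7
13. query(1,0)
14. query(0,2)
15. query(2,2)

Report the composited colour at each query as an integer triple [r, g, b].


(0,0) stack=L1,L2; from [0,0,0]:
after L1 α=5/6: [35/2, 365/2, 110]
after L2 α=2/5: [617/10, 1887/10, 128]
rounded: [62, 189, 128]

at x=0,y=2 over L1,L2,L3,L4,L5,L6:
L1 α=1/5: [141/5, 191/5, 253/5]
L2 α=2/3: [761/15, 1721/15, 881/5]
L3 α=3/4: [2519/15, 2669/15, 2171/20]
L4 α=1/3: [8113/45, 7693/45, 4181/30]
L5 α=2/7: [9355/63, 10375/63, 6017/42]
L6 α=2/3: [36445/189, 27133/189, 17861/126]
→ [193, 144, 142]

(2,1) stack=L1,L2,L3,L4,L5,L6; from [0,0,0]:
after L1 α=1/2: [9, 12, 9/2]
after L2 α=1/2: [49/2, 28, 41/4]
after L3 α=1/5: [60, 122/5, 56]
after L4 α=2/5: [484/5, 1026/25, 472/5]
after L5 α=3/5: [2798/25, 17277/125, 4034/25]
after L6 α=1/3: [6221/75, 57679/375, 10018/75]
rounded: [83, 154, 134]

at x=0,y=0 over L1,L2,L3,L4,L5,L6:
+L1 (α=5/6) → [35/2, 365/2, 110]
+L2 (α=2/5) → [617/10, 1887/10, 128]
+L3 (α=1/2) → [2717/20, 2787/20, 142]
+L4 (α=2/3) → [3197/60, 3649/20, 460/3]
+L5 (α=2/3) → [27437/180, 7409/60, 1786/9]
+L6 (α=0) → [27437/180, 7409/60, 1786/9]
= [152, 123, 198]

(1,0) stack=L1,L2,L3,L4,L5,L7; from [0,0,0]:
after L1 α=2/3: [272/3, 94, 36]
after L2 α=0: [272/3, 94, 36]
after L3 α=1/2: [172/3, 113, 99/2]
after L4 α=2/7: [2180/21, 675/7, 655/14]
after L5 α=5/6: [2560/63, 7325/42, 17455/84]
after L7 α=3/4: [7663/252, 38321/168, 49207/336]
→ [30, 228, 146]

(0,2) stack=L1,L2,L3,L4,L5,L7; from [0,0,0]:
L1 α=1/5: [141/5, 191/5, 253/5]
L2 α=2/3: [761/15, 1721/15, 881/5]
L3 α=3/4: [2519/15, 2669/15, 2171/20]
L4 α=1/3: [8113/45, 7693/45, 4181/30]
L5 α=2/7: [9355/63, 10375/63, 6017/42]
L7 α=1/2: [10111/126, 10133/63, 11645/84]
→ [80, 161, 139]

(2,2) stack=L1,L2,L3,L4,L5,L7; from [0,0,0]:
L1 α=1: [229, 112, 16]
L2 α=6/7: [1483/7, 100, 1198/7]
L3 α=1/2: [1361/7, 121, 1082/7]
L4 α=2/3: [1135/7, 457/3, 3056/21]
L5 α=5/7: [3565/49, 4064/21, 12202/147]
L7 α=1/7: [27025/343, 8639/49, 33665/343]
= [79, 176, 98]
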